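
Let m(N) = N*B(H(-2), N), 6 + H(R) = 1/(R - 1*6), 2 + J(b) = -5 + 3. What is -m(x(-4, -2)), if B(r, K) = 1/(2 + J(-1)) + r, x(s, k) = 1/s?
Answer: -53/32 ≈ -1.6563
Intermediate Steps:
J(b) = -4 (J(b) = -2 + (-5 + 3) = -2 - 2 = -4)
H(R) = -6 + 1/(-6 + R) (H(R) = -6 + 1/(R - 1*6) = -6 + 1/(R - 6) = -6 + 1/(-6 + R))
B(r, K) = -½ + r (B(r, K) = 1/(2 - 4) + r = 1/(-2) + r = -½ + r)
m(N) = -53*N/8 (m(N) = N*(-½ + (37 - 6*(-2))/(-6 - 2)) = N*(-½ + (37 + 12)/(-8)) = N*(-½ - ⅛*49) = N*(-½ - 49/8) = N*(-53/8) = -53*N/8)
-m(x(-4, -2)) = -(-53)/(8*(-4)) = -(-53)*(-1)/(8*4) = -1*53/32 = -53/32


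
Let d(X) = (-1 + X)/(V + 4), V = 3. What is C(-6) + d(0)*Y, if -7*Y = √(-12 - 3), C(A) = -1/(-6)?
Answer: ⅙ + I*√15/49 ≈ 0.16667 + 0.079041*I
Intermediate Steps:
d(X) = -⅐ + X/7 (d(X) = (-1 + X)/(3 + 4) = (-1 + X)/7 = (-1 + X)*(⅐) = -⅐ + X/7)
C(A) = ⅙ (C(A) = -1*(-⅙) = ⅙)
Y = -I*√15/7 (Y = -√(-12 - 3)/7 = -I*√15/7 ≈ -0.55328*I)
C(-6) + d(0)*Y = ⅙ + (-⅐ + (⅐)*0)*(-I*√15/7) = ⅙ + (-⅐ + 0)*(-I*√15/7) = ⅙ - (-1)*I*√15/49 = ⅙ + I*√15/49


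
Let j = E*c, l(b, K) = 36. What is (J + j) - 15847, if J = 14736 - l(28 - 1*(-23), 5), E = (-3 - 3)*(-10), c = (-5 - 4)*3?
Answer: -2767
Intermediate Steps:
c = -27 (c = -9*3 = -27)
E = 60 (E = -6*(-10) = 60)
J = 14700 (J = 14736 - 1*36 = 14736 - 36 = 14700)
j = -1620 (j = 60*(-27) = -1620)
(J + j) - 15847 = (14700 - 1620) - 15847 = 13080 - 15847 = -2767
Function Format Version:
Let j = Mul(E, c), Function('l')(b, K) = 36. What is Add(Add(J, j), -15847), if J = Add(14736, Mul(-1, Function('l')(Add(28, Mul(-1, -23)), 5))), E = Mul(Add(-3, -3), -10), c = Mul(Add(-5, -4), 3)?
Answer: -2767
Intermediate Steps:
c = -27 (c = Mul(-9, 3) = -27)
E = 60 (E = Mul(-6, -10) = 60)
J = 14700 (J = Add(14736, Mul(-1, 36)) = Add(14736, -36) = 14700)
j = -1620 (j = Mul(60, -27) = -1620)
Add(Add(J, j), -15847) = Add(Add(14700, -1620), -15847) = Add(13080, -15847) = -2767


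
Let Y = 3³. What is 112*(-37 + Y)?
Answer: -1120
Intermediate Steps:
Y = 27
112*(-37 + Y) = 112*(-37 + 27) = 112*(-10) = -1120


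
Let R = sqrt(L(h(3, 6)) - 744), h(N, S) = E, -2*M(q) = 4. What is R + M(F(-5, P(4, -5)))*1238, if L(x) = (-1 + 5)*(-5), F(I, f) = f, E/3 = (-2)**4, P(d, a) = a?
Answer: -2476 + 2*I*sqrt(191) ≈ -2476.0 + 27.641*I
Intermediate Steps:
E = 48 (E = 3*(-2)**4 = 3*16 = 48)
M(q) = -2 (M(q) = -1/2*4 = -2)
h(N, S) = 48
L(x) = -20 (L(x) = 4*(-5) = -20)
R = 2*I*sqrt(191) (R = sqrt(-20 - 744) = sqrt(-764) = 2*I*sqrt(191) ≈ 27.641*I)
R + M(F(-5, P(4, -5)))*1238 = 2*I*sqrt(191) - 2*1238 = 2*I*sqrt(191) - 2476 = -2476 + 2*I*sqrt(191)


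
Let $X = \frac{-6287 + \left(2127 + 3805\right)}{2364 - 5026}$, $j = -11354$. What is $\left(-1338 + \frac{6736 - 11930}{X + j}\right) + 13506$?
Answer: $\frac{367779373252}{30223993} \approx 12168.0$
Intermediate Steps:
$X = \frac{355}{2662}$ ($X = \frac{-6287 + 5932}{-2662} = \left(-355\right) \left(- \frac{1}{2662}\right) = \frac{355}{2662} \approx 0.13336$)
$\left(-1338 + \frac{6736 - 11930}{X + j}\right) + 13506 = \left(-1338 + \frac{6736 - 11930}{\frac{355}{2662} - 11354}\right) + 13506 = \left(-1338 - \frac{5194}{- \frac{30223993}{2662}}\right) + 13506 = \left(-1338 - - \frac{13826428}{30223993}\right) + 13506 = \left(-1338 + \frac{13826428}{30223993}\right) + 13506 = - \frac{40425876206}{30223993} + 13506 = \frac{367779373252}{30223993}$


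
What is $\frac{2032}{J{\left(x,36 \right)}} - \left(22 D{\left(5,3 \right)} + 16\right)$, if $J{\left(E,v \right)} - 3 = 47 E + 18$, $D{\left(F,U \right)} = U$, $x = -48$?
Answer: $- \frac{185302}{2235} \approx -82.909$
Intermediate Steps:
$J{\left(E,v \right)} = 21 + 47 E$ ($J{\left(E,v \right)} = 3 + \left(47 E + 18\right) = 3 + \left(18 + 47 E\right) = 21 + 47 E$)
$\frac{2032}{J{\left(x,36 \right)}} - \left(22 D{\left(5,3 \right)} + 16\right) = \frac{2032}{21 + 47 \left(-48\right)} - \left(22 \cdot 3 + 16\right) = \frac{2032}{21 - 2256} - \left(66 + 16\right) = \frac{2032}{-2235} - 82 = 2032 \left(- \frac{1}{2235}\right) - 82 = - \frac{2032}{2235} - 82 = - \frac{185302}{2235}$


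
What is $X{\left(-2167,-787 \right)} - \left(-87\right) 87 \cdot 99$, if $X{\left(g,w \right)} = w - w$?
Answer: $749331$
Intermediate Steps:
$X{\left(g,w \right)} = 0$
$X{\left(-2167,-787 \right)} - \left(-87\right) 87 \cdot 99 = 0 - \left(-87\right) 87 \cdot 99 = 0 - \left(-7569\right) 99 = 0 - -749331 = 0 + 749331 = 749331$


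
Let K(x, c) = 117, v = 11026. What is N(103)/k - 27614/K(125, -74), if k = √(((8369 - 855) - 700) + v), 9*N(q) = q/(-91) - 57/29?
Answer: -27614/117 - 4087*√1115/52964730 ≈ -236.02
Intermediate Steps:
N(q) = -19/87 - q/819 (N(q) = (q/(-91) - 57/29)/9 = (q*(-1/91) - 57*1/29)/9 = (-q/91 - 57/29)/9 = (-57/29 - q/91)/9 = -19/87 - q/819)
k = 4*√1115 (k = √(((8369 - 855) - 700) + 11026) = √((7514 - 700) + 11026) = √(6814 + 11026) = √17840 = 4*√1115 ≈ 133.57)
N(103)/k - 27614/K(125, -74) = (-19/87 - 1/819*103)/((4*√1115)) - 27614/117 = (-19/87 - 103/819)*(√1115/4460) - 27614*1/117 = -4087*√1115/52964730 - 27614/117 = -27614/117 - 4087*√1115/52964730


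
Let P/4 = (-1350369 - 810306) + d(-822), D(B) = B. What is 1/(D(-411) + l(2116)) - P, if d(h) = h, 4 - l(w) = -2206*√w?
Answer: 873841361173/101069 ≈ 8.6460e+6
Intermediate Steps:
l(w) = 4 + 2206*√w (l(w) = 4 - (-2206)*√w = 4 + 2206*√w)
P = -8645988 (P = 4*((-1350369 - 810306) - 822) = 4*(-2160675 - 822) = 4*(-2161497) = -8645988)
1/(D(-411) + l(2116)) - P = 1/(-411 + (4 + 2206*√2116)) - 1*(-8645988) = 1/(-411 + (4 + 2206*46)) + 8645988 = 1/(-411 + (4 + 101476)) + 8645988 = 1/(-411 + 101480) + 8645988 = 1/101069 + 8645988 = 873841361173/101069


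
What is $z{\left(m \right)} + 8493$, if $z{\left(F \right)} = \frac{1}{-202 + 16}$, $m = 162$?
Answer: $\frac{1579697}{186} \approx 8493.0$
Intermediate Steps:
$z{\left(F \right)} = - \frac{1}{186}$ ($z{\left(F \right)} = \frac{1}{-186} = - \frac{1}{186}$)
$z{\left(m \right)} + 8493 = - \frac{1}{186} + 8493 = \frac{1579697}{186}$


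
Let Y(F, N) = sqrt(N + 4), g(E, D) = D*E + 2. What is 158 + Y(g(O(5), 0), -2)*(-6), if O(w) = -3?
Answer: 158 - 6*sqrt(2) ≈ 149.51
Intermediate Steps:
g(E, D) = 2 + D*E
Y(F, N) = sqrt(4 + N)
158 + Y(g(O(5), 0), -2)*(-6) = 158 + sqrt(4 - 2)*(-6) = 158 + sqrt(2)*(-6) = 158 - 6*sqrt(2)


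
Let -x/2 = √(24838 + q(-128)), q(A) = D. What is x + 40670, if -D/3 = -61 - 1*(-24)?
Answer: 40670 - 2*√24949 ≈ 40354.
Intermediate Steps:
D = 111 (D = -3*(-61 - 1*(-24)) = -3*(-61 + 24) = -3*(-37) = 111)
q(A) = 111
x = -2*√24949 (x = -2*√(24838 + 111) = -2*√24949 ≈ -315.91)
x + 40670 = -2*√24949 + 40670 = 40670 - 2*√24949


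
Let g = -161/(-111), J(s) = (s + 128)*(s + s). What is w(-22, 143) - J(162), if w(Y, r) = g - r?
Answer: -10445272/111 ≈ -94102.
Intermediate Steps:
J(s) = 2*s*(128 + s) (J(s) = (128 + s)*(2*s) = 2*s*(128 + s))
g = 161/111 (g = -161*(-1/111) = 161/111 ≈ 1.4505)
w(Y, r) = 161/111 - r
w(-22, 143) - J(162) = (161/111 - 1*143) - 2*162*(128 + 162) = (161/111 - 143) - 2*162*290 = -15712/111 - 1*93960 = -15712/111 - 93960 = -10445272/111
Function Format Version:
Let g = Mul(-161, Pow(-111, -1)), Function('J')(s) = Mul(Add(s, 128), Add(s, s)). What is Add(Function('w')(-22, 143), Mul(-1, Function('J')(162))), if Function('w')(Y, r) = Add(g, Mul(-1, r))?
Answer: Rational(-10445272, 111) ≈ -94102.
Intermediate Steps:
Function('J')(s) = Mul(2, s, Add(128, s)) (Function('J')(s) = Mul(Add(128, s), Mul(2, s)) = Mul(2, s, Add(128, s)))
g = Rational(161, 111) (g = Mul(-161, Rational(-1, 111)) = Rational(161, 111) ≈ 1.4505)
Function('w')(Y, r) = Add(Rational(161, 111), Mul(-1, r))
Add(Function('w')(-22, 143), Mul(-1, Function('J')(162))) = Add(Add(Rational(161, 111), Mul(-1, 143)), Mul(-1, Mul(2, 162, Add(128, 162)))) = Add(Add(Rational(161, 111), -143), Mul(-1, Mul(2, 162, 290))) = Add(Rational(-15712, 111), Mul(-1, 93960)) = Add(Rational(-15712, 111), -93960) = Rational(-10445272, 111)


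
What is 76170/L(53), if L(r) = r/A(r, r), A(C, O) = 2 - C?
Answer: -3884670/53 ≈ -73296.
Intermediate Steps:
L(r) = r/(2 - r)
76170/L(53) = 76170/((-1*53/(-2 + 53))) = 76170/((-1*53/51)) = 76170/((-1*53*1/51)) = 76170/(-53/51) = 76170*(-51/53) = -3884670/53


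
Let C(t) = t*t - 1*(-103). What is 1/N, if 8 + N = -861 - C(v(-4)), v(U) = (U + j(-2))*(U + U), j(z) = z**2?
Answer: -1/972 ≈ -0.0010288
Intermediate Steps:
v(U) = 2*U*(4 + U) (v(U) = (U + (-2)**2)*(U + U) = (U + 4)*(2*U) = (4 + U)*(2*U) = 2*U*(4 + U))
C(t) = 103 + t**2 (C(t) = t**2 + 103 = 103 + t**2)
N = -972 (N = -8 + (-861 - (103 + (2*(-4)*(4 - 4))**2)) = -8 + (-861 - (103 + (2*(-4)*0)**2)) = -8 + (-861 - (103 + 0**2)) = -8 + (-861 - (103 + 0)) = -8 + (-861 - 1*103) = -8 + (-861 - 103) = -8 - 964 = -972)
1/N = 1/(-972) = -1/972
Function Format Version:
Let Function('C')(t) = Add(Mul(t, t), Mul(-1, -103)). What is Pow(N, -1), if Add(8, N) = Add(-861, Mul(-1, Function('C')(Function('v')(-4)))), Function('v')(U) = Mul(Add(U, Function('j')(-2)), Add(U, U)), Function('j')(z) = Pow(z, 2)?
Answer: Rational(-1, 972) ≈ -0.0010288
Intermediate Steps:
Function('v')(U) = Mul(2, U, Add(4, U)) (Function('v')(U) = Mul(Add(U, Pow(-2, 2)), Add(U, U)) = Mul(Add(U, 4), Mul(2, U)) = Mul(Add(4, U), Mul(2, U)) = Mul(2, U, Add(4, U)))
Function('C')(t) = Add(103, Pow(t, 2)) (Function('C')(t) = Add(Pow(t, 2), 103) = Add(103, Pow(t, 2)))
N = -972 (N = Add(-8, Add(-861, Mul(-1, Add(103, Pow(Mul(2, -4, Add(4, -4)), 2))))) = Add(-8, Add(-861, Mul(-1, Add(103, Pow(Mul(2, -4, 0), 2))))) = Add(-8, Add(-861, Mul(-1, Add(103, Pow(0, 2))))) = Add(-8, Add(-861, Mul(-1, Add(103, 0)))) = Add(-8, Add(-861, Mul(-1, 103))) = Add(-8, Add(-861, -103)) = Add(-8, -964) = -972)
Pow(N, -1) = Pow(-972, -1) = Rational(-1, 972)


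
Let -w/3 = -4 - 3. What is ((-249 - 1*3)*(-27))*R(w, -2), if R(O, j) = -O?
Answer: -142884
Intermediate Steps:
w = 21 (w = -3*(-4 - 3) = -3*(-7) = 21)
((-249 - 1*3)*(-27))*R(w, -2) = ((-249 - 1*3)*(-27))*(-1*21) = ((-249 - 3)*(-27))*(-21) = -252*(-27)*(-21) = 6804*(-21) = -142884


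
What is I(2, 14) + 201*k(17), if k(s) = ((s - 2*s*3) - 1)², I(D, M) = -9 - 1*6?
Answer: 1486581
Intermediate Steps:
I(D, M) = -15 (I(D, M) = -9 - 6 = -15)
k(s) = (-1 - 5*s)² (k(s) = ((s - 6*s) - 1)² = (-5*s - 1)² = (-1 - 5*s)²)
I(2, 14) + 201*k(17) = -15 + 201*(1 + 5*17)² = -15 + 201*(1 + 85)² = -15 + 201*86² = -15 + 201*7396 = -15 + 1486596 = 1486581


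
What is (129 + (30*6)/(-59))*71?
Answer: 527601/59 ≈ 8942.4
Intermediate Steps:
(129 + (30*6)/(-59))*71 = (129 + 180*(-1/59))*71 = (129 - 180/59)*71 = (7431/59)*71 = 527601/59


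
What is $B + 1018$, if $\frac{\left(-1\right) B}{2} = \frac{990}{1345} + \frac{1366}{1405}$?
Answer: $\frac{383456722}{377945} \approx 1014.6$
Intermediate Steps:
$B = - \frac{1291288}{377945}$ ($B = - 2 \left(\frac{990}{1345} + \frac{1366}{1405}\right) = - 2 \left(990 \cdot \frac{1}{1345} + 1366 \cdot \frac{1}{1405}\right) = - 2 \left(\frac{198}{269} + \frac{1366}{1405}\right) = \left(-2\right) \frac{645644}{377945} = - \frac{1291288}{377945} \approx -3.4166$)
$B + 1018 = - \frac{1291288}{377945} + 1018 = \frac{383456722}{377945}$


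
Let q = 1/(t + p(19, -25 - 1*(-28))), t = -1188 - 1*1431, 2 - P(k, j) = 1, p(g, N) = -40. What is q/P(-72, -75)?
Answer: -1/2659 ≈ -0.00037608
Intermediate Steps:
P(k, j) = 1 (P(k, j) = 2 - 1*1 = 2 - 1 = 1)
t = -2619 (t = -1188 - 1431 = -2619)
q = -1/2659 (q = 1/(-2619 - 40) = 1/(-2659) = -1/2659 ≈ -0.00037608)
q/P(-72, -75) = -1/2659/1 = -1/2659*1 = -1/2659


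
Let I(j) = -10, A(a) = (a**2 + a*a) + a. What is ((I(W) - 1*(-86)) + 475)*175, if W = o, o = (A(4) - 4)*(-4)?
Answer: 96425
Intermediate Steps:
A(a) = a + 2*a**2 (A(a) = (a**2 + a**2) + a = 2*a**2 + a = a + 2*a**2)
o = -128 (o = (4*(1 + 2*4) - 4)*(-4) = (4*(1 + 8) - 4)*(-4) = (4*9 - 4)*(-4) = (36 - 4)*(-4) = 32*(-4) = -128)
W = -128
((I(W) - 1*(-86)) + 475)*175 = ((-10 - 1*(-86)) + 475)*175 = ((-10 + 86) + 475)*175 = (76 + 475)*175 = 551*175 = 96425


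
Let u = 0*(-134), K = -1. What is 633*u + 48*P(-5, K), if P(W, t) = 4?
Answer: 192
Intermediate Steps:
u = 0
633*u + 48*P(-5, K) = 633*0 + 48*4 = 0 + 192 = 192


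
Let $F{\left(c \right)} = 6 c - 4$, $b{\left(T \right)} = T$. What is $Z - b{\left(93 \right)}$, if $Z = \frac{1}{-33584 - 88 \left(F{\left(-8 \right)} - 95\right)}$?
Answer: $- \frac{1920265}{20648} \approx -93.0$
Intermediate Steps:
$F{\left(c \right)} = -4 + 6 c$
$Z = - \frac{1}{20648}$ ($Z = \frac{1}{-33584 - 88 \left(\left(-4 + 6 \left(-8\right)\right) - 95\right)} = \frac{1}{-33584 - 88 \left(\left(-4 - 48\right) - 95\right)} = \frac{1}{-33584 - 88 \left(-52 - 95\right)} = \frac{1}{-33584 - -12936} = \frac{1}{-33584 + 12936} = \frac{1}{-20648} = - \frac{1}{20648} \approx -4.8431 \cdot 10^{-5}$)
$Z - b{\left(93 \right)} = - \frac{1}{20648} - 93 = - \frac{1920265}{20648}$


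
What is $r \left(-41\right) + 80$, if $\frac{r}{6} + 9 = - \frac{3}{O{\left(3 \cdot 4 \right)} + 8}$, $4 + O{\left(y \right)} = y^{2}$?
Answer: $\frac{170125}{74} \approx 2299.0$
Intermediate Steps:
$O{\left(y \right)} = -4 + y^{2}$
$r = - \frac{4005}{74}$ ($r = -54 + 6 \left(- \frac{3}{\left(-4 + \left(3 \cdot 4\right)^{2}\right) + 8}\right) = -54 + 6 \left(- \frac{3}{\left(-4 + 12^{2}\right) + 8}\right) = -54 + 6 \left(- \frac{3}{\left(-4 + 144\right) + 8}\right) = -54 + 6 \left(- \frac{3}{140 + 8}\right) = -54 + 6 \left(- \frac{3}{148}\right) = -54 - \frac{9}{74} = - \frac{4005}{74} \approx -54.122$)
$r \left(-41\right) + 80 = \left(- \frac{4005}{74}\right) \left(-41\right) + 80 = \frac{164205}{74} + 80 = \frac{170125}{74}$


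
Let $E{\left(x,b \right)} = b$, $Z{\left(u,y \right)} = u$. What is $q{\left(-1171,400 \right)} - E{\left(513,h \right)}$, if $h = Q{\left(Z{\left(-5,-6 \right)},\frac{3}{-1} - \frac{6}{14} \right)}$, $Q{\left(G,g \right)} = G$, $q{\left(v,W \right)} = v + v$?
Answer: $-2337$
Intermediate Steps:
$q{\left(v,W \right)} = 2 v$
$h = -5$
$q{\left(-1171,400 \right)} - E{\left(513,h \right)} = 2 \left(-1171\right) - -5 = -2342 + 5 = -2337$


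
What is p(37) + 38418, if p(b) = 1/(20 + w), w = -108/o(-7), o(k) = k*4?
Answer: 6415813/167 ≈ 38418.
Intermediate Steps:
o(k) = 4*k
w = 27/7 (w = -108/(4*(-7)) = -108/(-28) = -108*(-1/28) = 27/7 ≈ 3.8571)
p(b) = 7/167 (p(b) = 1/(20 + 27/7) = 1/(167/7) = 7/167)
p(37) + 38418 = 7/167 + 38418 = 6415813/167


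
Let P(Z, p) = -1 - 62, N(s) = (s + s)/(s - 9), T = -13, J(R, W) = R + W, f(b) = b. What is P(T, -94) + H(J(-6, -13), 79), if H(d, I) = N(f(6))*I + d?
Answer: -398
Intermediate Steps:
N(s) = 2*s/(-9 + s) (N(s) = (2*s)/(-9 + s) = 2*s/(-9 + s))
P(Z, p) = -63
H(d, I) = d - 4*I (H(d, I) = (2*6/(-9 + 6))*I + d = (2*6/(-3))*I + d = (2*6*(-⅓))*I + d = -4*I + d = d - 4*I)
P(T, -94) + H(J(-6, -13), 79) = -63 + ((-6 - 13) - 4*79) = -63 + (-19 - 316) = -63 - 335 = -398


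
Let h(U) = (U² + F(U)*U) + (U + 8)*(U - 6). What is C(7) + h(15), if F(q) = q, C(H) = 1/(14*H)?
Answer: 64387/98 ≈ 657.01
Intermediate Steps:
C(H) = 1/(14*H)
h(U) = 2*U² + (-6 + U)*(8 + U) (h(U) = (U² + U*U) + (U + 8)*(U - 6) = (U² + U²) + (8 + U)*(-6 + U) = 2*U² + (-6 + U)*(8 + U))
C(7) + h(15) = (1/14)/7 + (-48 + 2*15 + 3*15²) = (1/14)*(⅐) + (-48 + 30 + 3*225) = 1/98 + (-48 + 30 + 675) = 1/98 + 657 = 64387/98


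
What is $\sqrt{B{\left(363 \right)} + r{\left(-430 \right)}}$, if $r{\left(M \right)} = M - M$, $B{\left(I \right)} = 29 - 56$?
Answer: $3 i \sqrt{3} \approx 5.1962 i$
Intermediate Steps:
$B{\left(I \right)} = -27$
$r{\left(M \right)} = 0$
$\sqrt{B{\left(363 \right)} + r{\left(-430 \right)}} = \sqrt{-27 + 0} = \sqrt{-27} = 3 i \sqrt{3}$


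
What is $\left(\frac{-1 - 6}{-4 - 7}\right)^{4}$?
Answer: $\frac{2401}{14641} \approx 0.16399$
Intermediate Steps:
$\left(\frac{-1 - 6}{-4 - 7}\right)^{4} = \left(\frac{-1 - 6}{-11}\right)^{4} = \left(\left(-1 - 6\right) \left(- \frac{1}{11}\right)\right)^{4} = \left(\left(-7\right) \left(- \frac{1}{11}\right)\right)^{4} = \left(\frac{7}{11}\right)^{4} = \frac{2401}{14641}$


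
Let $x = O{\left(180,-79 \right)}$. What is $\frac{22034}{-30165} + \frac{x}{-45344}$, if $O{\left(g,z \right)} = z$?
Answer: $- \frac{996726661}{1367801760} \approx -0.72871$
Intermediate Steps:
$x = -79$
$\frac{22034}{-30165} + \frac{x}{-45344} = \frac{22034}{-30165} - \frac{79}{-45344} = 22034 \left(- \frac{1}{30165}\right) - - \frac{79}{45344} = - \frac{22034}{30165} + \frac{79}{45344} = - \frac{996726661}{1367801760}$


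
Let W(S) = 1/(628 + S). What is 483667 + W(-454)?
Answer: 84158059/174 ≈ 4.8367e+5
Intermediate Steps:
483667 + W(-454) = 483667 + 1/(628 - 454) = 483667 + 1/174 = 84158059/174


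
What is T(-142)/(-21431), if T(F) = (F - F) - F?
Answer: -142/21431 ≈ -0.0066259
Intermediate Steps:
T(F) = -F (T(F) = 0 - F = -F)
T(-142)/(-21431) = -1*(-142)/(-21431) = 142*(-1/21431) = -142/21431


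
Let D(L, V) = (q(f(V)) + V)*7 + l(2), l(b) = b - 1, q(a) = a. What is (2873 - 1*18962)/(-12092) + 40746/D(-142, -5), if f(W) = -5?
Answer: -163863497/278116 ≈ -589.19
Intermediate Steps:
l(b) = -1 + b
D(L, V) = -34 + 7*V (D(L, V) = (-5 + V)*7 + (-1 + 2) = (-35 + 7*V) + 1 = -34 + 7*V)
(2873 - 1*18962)/(-12092) + 40746/D(-142, -5) = (2873 - 1*18962)/(-12092) + 40746/(-34 + 7*(-5)) = (2873 - 18962)*(-1/12092) + 40746/(-34 - 35) = -16089*(-1/12092) + 40746/(-69) = 16089/12092 + 40746*(-1/69) = 16089/12092 - 13582/23 = -163863497/278116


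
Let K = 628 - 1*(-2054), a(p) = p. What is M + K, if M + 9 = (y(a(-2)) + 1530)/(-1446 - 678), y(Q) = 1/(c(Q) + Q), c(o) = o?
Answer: 22703689/8496 ≈ 2672.3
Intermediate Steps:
y(Q) = 1/(2*Q) (y(Q) = 1/(Q + Q) = 1/(2*Q))
M = -82583/8496 (M = -9 + ((½)/(-2) + 1530)/(-1446 - 678) = -9 + ((½)*(-½) + 1530)/(-2124) = -9 + (-¼ + 1530)*(-1/2124) = -9 + (6119/4)*(-1/2124) = -9 - 6119/8496 = -82583/8496 ≈ -9.7202)
K = 2682 (K = 628 + 2054 = 2682)
M + K = -82583/8496 + 2682 = 22703689/8496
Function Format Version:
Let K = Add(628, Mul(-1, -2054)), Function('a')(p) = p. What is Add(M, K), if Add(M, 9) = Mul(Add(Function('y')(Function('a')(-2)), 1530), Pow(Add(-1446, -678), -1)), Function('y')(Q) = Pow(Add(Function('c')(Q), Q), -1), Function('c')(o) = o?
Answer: Rational(22703689, 8496) ≈ 2672.3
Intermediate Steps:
Function('y')(Q) = Mul(Rational(1, 2), Pow(Q, -1)) (Function('y')(Q) = Pow(Add(Q, Q), -1) = Pow(Mul(2, Q), -1) = Mul(Rational(1, 2), Pow(Q, -1)))
M = Rational(-82583, 8496) (M = Add(-9, Mul(Add(Mul(Rational(1, 2), Pow(-2, -1)), 1530), Pow(Add(-1446, -678), -1))) = Add(-9, Mul(Add(Mul(Rational(1, 2), Rational(-1, 2)), 1530), Pow(-2124, -1))) = Add(-9, Mul(Add(Rational(-1, 4), 1530), Rational(-1, 2124))) = Add(-9, Mul(Rational(6119, 4), Rational(-1, 2124))) = Add(-9, Rational(-6119, 8496)) = Rational(-82583, 8496) ≈ -9.7202)
K = 2682 (K = Add(628, 2054) = 2682)
Add(M, K) = Add(Rational(-82583, 8496), 2682) = Rational(22703689, 8496)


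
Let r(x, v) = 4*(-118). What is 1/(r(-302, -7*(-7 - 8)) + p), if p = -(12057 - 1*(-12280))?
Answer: -1/24809 ≈ -4.0308e-5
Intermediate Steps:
p = -24337 (p = -(12057 + 12280) = -1*24337 = -24337)
r(x, v) = -472
1/(r(-302, -7*(-7 - 8)) + p) = 1/(-472 - 24337) = 1/(-24809) = -1/24809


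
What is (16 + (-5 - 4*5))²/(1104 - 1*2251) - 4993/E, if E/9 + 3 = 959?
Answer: -6423895/9868788 ≈ -0.65093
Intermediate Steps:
E = 8604 (E = -27 + 9*959 = -27 + 8631 = 8604)
(16 + (-5 - 4*5))²/(1104 - 1*2251) - 4993/E = (16 + (-5 - 4*5))²/(1104 - 1*2251) - 4993/8604 = (16 + (-5 - 20))²/(1104 - 2251) - 4993*1/8604 = (16 - 25)²/(-1147) - 4993/8604 = (-9)²*(-1/1147) - 4993/8604 = 81*(-1/1147) - 4993/8604 = -81/1147 - 4993/8604 = -6423895/9868788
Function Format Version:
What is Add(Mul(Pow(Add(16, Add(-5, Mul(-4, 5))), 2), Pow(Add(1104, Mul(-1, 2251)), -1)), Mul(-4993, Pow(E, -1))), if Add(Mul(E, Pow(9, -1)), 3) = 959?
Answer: Rational(-6423895, 9868788) ≈ -0.65093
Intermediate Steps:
E = 8604 (E = Add(-27, Mul(9, 959)) = Add(-27, 8631) = 8604)
Add(Mul(Pow(Add(16, Add(-5, Mul(-4, 5))), 2), Pow(Add(1104, Mul(-1, 2251)), -1)), Mul(-4993, Pow(E, -1))) = Add(Mul(Pow(Add(16, Add(-5, Mul(-4, 5))), 2), Pow(Add(1104, Mul(-1, 2251)), -1)), Mul(-4993, Pow(8604, -1))) = Add(Mul(Pow(Add(16, Add(-5, -20)), 2), Pow(Add(1104, -2251), -1)), Mul(-4993, Rational(1, 8604))) = Add(Mul(Pow(Add(16, -25), 2), Pow(-1147, -1)), Rational(-4993, 8604)) = Add(Mul(Pow(-9, 2), Rational(-1, 1147)), Rational(-4993, 8604)) = Add(Mul(81, Rational(-1, 1147)), Rational(-4993, 8604)) = Add(Rational(-81, 1147), Rational(-4993, 8604)) = Rational(-6423895, 9868788)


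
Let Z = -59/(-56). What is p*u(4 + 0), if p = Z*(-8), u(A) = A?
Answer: -236/7 ≈ -33.714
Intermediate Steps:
Z = 59/56 (Z = -59*(-1/56) = 59/56 ≈ 1.0536)
p = -59/7 (p = (59/56)*(-8) = -59/7 ≈ -8.4286)
p*u(4 + 0) = -59*(4 + 0)/7 = -59/7*4 = -236/7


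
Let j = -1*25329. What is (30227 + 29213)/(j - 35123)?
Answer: -14860/15113 ≈ -0.98326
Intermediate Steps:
j = -25329
(30227 + 29213)/(j - 35123) = (30227 + 29213)/(-25329 - 35123) = 59440/(-60452) = 59440*(-1/60452) = -14860/15113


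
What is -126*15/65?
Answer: -378/13 ≈ -29.077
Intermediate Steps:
-126*15/65 = -1890*1/65 = -378/13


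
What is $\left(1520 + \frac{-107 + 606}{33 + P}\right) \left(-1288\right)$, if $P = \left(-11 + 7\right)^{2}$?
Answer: $- \frac{13796136}{7} \approx -1.9709 \cdot 10^{6}$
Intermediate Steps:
$P = 16$ ($P = \left(-4\right)^{2} = 16$)
$\left(1520 + \frac{-107 + 606}{33 + P}\right) \left(-1288\right) = \left(1520 + \frac{-107 + 606}{33 + 16}\right) \left(-1288\right) = \left(1520 + \frac{499}{49}\right) \left(-1288\right) = \frac{74979}{49} \left(-1288\right) = - \frac{13796136}{7}$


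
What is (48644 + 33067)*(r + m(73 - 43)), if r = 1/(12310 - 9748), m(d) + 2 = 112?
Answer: 1096565511/122 ≈ 8.9882e+6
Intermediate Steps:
m(d) = 110 (m(d) = -2 + 112 = 110)
r = 1/2562 ≈ 0.00039032
(48644 + 33067)*(r + m(73 - 43)) = (48644 + 33067)*(1/2562 + 110) = 81711*(281821/2562) = 1096565511/122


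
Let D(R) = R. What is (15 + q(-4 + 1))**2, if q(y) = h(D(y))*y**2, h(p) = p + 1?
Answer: 9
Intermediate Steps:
h(p) = 1 + p
q(y) = y**2*(1 + y) (q(y) = (1 + y)*y**2 = y**2*(1 + y))
(15 + q(-4 + 1))**2 = (15 + (-4 + 1)**2*(1 + (-4 + 1)))**2 = (15 + (-3)**2*(1 - 3))**2 = (15 + 9*(-2))**2 = (15 - 18)**2 = (-3)**2 = 9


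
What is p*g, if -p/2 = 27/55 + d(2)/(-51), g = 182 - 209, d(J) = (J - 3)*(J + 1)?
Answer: 27756/935 ≈ 29.686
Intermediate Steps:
d(J) = (1 + J)*(-3 + J) (d(J) = (-3 + J)*(1 + J) = (1 + J)*(-3 + J))
g = -27
p = -1028/935 (p = -2*(27/55 + (-3 + 2² - 2*2)/(-51)) = -2*(27*(1/55) + (-3 + 4 - 4)*(-1/51)) = -2*(27/55 - 3*(-1/51)) = -2*(27/55 + 1/17) = -2*514/935 = -1028/935 ≈ -1.0995)
p*g = -1028/935*(-27) = 27756/935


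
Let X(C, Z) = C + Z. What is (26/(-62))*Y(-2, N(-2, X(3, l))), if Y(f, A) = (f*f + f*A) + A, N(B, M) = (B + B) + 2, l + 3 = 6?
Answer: -78/31 ≈ -2.5161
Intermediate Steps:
l = 3 (l = -3 + 6 = 3)
N(B, M) = 2 + 2*B (N(B, M) = 2*B + 2 = 2 + 2*B)
Y(f, A) = A + f**2 + A*f (Y(f, A) = (f**2 + A*f) + A = A + f**2 + A*f)
(26/(-62))*Y(-2, N(-2, X(3, l))) = (26/(-62))*((2 + 2*(-2)) + (-2)**2 + (2 + 2*(-2))*(-2)) = (26*(-1/62))*((2 - 4) + 4 + (2 - 4)*(-2)) = -13*(-2 + 4 - 2*(-2))/31 = -13*(-2 + 4 + 4)/31 = -13/31*6 = -78/31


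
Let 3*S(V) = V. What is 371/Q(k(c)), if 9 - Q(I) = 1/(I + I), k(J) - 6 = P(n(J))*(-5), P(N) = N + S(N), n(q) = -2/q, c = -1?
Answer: 2332/57 ≈ 40.912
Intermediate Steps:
S(V) = V/3
P(N) = 4*N/3 (P(N) = N + N/3 = 4*N/3)
k(J) = 6 + 40/(3*J) (k(J) = 6 + (4*(-2/J)/3)*(-5) = 6 - 8/(3*J)*(-5) = 6 + 40/(3*J))
Q(I) = 9 - 1/(2*I) (Q(I) = 9 - 1/(I + I) = 9 - 1/(2*I))
371/Q(k(c)) = 371/(9 - 1/(2*(6 + (40/3)/(-1)))) = 371/(9 - 1/(2*(6 + (40/3)*(-1)))) = 371/(9 - 1/(2*(6 - 40/3))) = 371/(9 - 1/(2*(-22/3))) = 371/(9 - 1/2*(-3/22)) = 371/(9 + 3/44) = 371/(399/44) = 371*(44/399) = 2332/57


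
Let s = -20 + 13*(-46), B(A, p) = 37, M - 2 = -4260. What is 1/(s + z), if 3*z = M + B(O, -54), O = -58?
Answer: -1/2025 ≈ -0.00049383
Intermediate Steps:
M = -4258 (M = 2 - 4260 = -4258)
z = -1407 (z = (-4258 + 37)/3 = (⅓)*(-4221) = -1407)
s = -618 (s = -20 - 598 = -618)
1/(s + z) = 1/(-618 - 1407) = 1/(-2025) = -1/2025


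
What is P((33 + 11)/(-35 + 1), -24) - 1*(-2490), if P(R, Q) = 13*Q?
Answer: 2178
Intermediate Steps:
P((33 + 11)/(-35 + 1), -24) - 1*(-2490) = 13*(-24) - 1*(-2490) = -312 + 2490 = 2178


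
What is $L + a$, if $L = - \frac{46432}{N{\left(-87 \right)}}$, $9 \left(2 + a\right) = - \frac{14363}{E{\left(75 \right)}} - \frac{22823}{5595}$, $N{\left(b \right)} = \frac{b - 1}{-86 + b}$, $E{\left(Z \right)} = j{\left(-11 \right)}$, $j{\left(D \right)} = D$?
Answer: $- \frac{50482050538}{553905} \approx -91139.0$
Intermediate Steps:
$E{\left(Z \right)} = -11$
$N{\left(b \right)} = \frac{-1 + b}{-86 + b}$
$a = \frac{79002122}{553905}$ ($a = -2 + \frac{- \frac{14363}{-11} - \frac{22823}{5595}}{9} = -2 + \frac{\left(-14363\right) \left(- \frac{1}{11}\right) - \frac{22823}{5595}}{9} = -2 + \frac{\frac{14363}{11} - \frac{22823}{5595}}{9} = -2 + \frac{1}{9} \cdot \frac{80109932}{61545} = -2 + \frac{80109932}{553905} = \frac{79002122}{553905} \approx 142.63$)
$L = - \frac{1004092}{11}$ ($L = - \frac{46432}{\frac{1}{-86 - 87} \left(-1 - 87\right)} = - \frac{46432}{\frac{1}{-173} \left(-88\right)} = - \frac{46432}{\left(- \frac{1}{173}\right) \left(-88\right)} = - \frac{46432}{\frac{88}{173}} = \left(-46432\right) \frac{173}{88} = - \frac{1004092}{11} \approx -91281.0$)
$L + a = - \frac{1004092}{11} + \frac{79002122}{553905} = - \frac{50482050538}{553905}$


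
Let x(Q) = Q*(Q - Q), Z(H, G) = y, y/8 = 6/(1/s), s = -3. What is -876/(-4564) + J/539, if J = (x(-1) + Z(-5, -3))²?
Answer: 3396831/87857 ≈ 38.663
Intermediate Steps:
y = -144 (y = 8*(6/(1/(-3))) = 8*(6/(-⅓)) = 8*(6*(-3)) = 8*(-18) = -144)
Z(H, G) = -144
x(Q) = 0 (x(Q) = Q*0 = 0)
J = 20736 (J = (0 - 144)² = (-144)² = 20736)
-876/(-4564) + J/539 = -876/(-4564) + 20736/539 = -876*(-1/4564) + 20736*(1/539) = 219/1141 + 20736/539 = 3396831/87857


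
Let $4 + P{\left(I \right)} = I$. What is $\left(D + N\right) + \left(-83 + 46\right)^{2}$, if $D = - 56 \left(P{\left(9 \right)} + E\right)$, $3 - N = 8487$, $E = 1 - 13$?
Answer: $-6723$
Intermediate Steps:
$E = -12$ ($E = 1 - 13 = -12$)
$P{\left(I \right)} = -4 + I$
$N = -8484$ ($N = 3 - 8487 = -8484$)
$D = 392$ ($D = - 56 \left(\left(-4 + 9\right) - 12\right) = - 56 \left(5 - 12\right) = \left(-56\right) \left(-7\right) = 392$)
$\left(D + N\right) + \left(-83 + 46\right)^{2} = \left(392 - 8484\right) + \left(-83 + 46\right)^{2} = -8092 + \left(-37\right)^{2} = -8092 + 1369 = -6723$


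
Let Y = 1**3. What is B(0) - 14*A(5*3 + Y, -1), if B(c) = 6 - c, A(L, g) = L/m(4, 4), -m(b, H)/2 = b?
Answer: 34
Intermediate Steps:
m(b, H) = -2*b
Y = 1
A(L, g) = -L/8 (A(L, g) = L/((-2*4)) = L/(-8) = L*(-1/8) = -L/8)
B(0) - 14*A(5*3 + Y, -1) = (6 - 1*0) - (-7)*(5*3 + 1)/4 = (6 + 0) - (-7)*(15 + 1)/4 = 6 - (-7)*16/4 = 6 - 14*(-2) = 6 + 28 = 34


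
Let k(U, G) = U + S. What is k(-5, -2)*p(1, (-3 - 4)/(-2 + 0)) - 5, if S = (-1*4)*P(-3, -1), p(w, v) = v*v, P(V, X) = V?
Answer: 323/4 ≈ 80.750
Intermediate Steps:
p(w, v) = v²
S = 12 (S = -1*4*(-3) = -4*(-3) = 12)
k(U, G) = 12 + U (k(U, G) = U + 12 = 12 + U)
k(-5, -2)*p(1, (-3 - 4)/(-2 + 0)) - 5 = (12 - 5)*((-3 - 4)/(-2 + 0))² - 5 = 7*(-7/(-2))² - 5 = 7*(-7*(-½))² - 5 = 7*(7/2)² - 5 = 7*(49/4) - 5 = 343/4 - 5 = 323/4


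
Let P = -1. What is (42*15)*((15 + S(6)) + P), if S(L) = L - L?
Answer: 8820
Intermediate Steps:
S(L) = 0
(42*15)*((15 + S(6)) + P) = (42*15)*((15 + 0) - 1) = 630*(15 - 1) = 630*14 = 8820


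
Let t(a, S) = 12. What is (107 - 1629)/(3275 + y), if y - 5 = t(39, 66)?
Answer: -761/1646 ≈ -0.46233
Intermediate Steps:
y = 17 (y = 5 + 12 = 17)
(107 - 1629)/(3275 + y) = (107 - 1629)/(3275 + 17) = -1522/3292 = -1522*1/3292 = -761/1646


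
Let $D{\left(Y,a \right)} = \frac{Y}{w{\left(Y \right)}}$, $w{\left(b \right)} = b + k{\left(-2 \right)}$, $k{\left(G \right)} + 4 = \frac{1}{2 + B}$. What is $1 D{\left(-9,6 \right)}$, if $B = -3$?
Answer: $\frac{9}{14} \approx 0.64286$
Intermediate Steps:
$k{\left(G \right)} = -5$ ($k{\left(G \right)} = -4 + \frac{1}{2 - 3} = -4 + \frac{1}{-1} = -4 - 1 = -5$)
$w{\left(b \right)} = -5 + b$ ($w{\left(b \right)} = b - 5 = -5 + b$)
$D{\left(Y,a \right)} = \frac{Y}{-5 + Y}$
$1 D{\left(-9,6 \right)} = 1 \left(- \frac{9}{-5 - 9}\right) = 1 \left(- \frac{9}{-14}\right) = 1 \left(\left(-9\right) \left(- \frac{1}{14}\right)\right) = 1 \cdot \frac{9}{14} = \frac{9}{14}$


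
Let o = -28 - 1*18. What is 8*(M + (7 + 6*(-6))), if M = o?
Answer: -600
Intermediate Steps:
o = -46 (o = -28 - 18 = -46)
M = -46
8*(M + (7 + 6*(-6))) = 8*(-46 + (7 + 6*(-6))) = 8*(-46 + (7 - 36)) = 8*(-46 - 29) = 8*(-75) = -600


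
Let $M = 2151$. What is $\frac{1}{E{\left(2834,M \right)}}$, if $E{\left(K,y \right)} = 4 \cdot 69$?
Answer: $\frac{1}{276} \approx 0.0036232$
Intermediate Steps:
$E{\left(K,y \right)} = 276$
$\frac{1}{E{\left(2834,M \right)}} = \frac{1}{276}$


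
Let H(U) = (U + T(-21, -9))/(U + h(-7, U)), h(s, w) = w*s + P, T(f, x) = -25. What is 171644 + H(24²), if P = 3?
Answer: 592686181/3453 ≈ 1.7164e+5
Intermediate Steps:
h(s, w) = 3 + s*w (h(s, w) = w*s + 3 = s*w + 3 = 3 + s*w)
H(U) = (-25 + U)/(3 - 6*U) (H(U) = (U - 25)/(U + (3 - 7*U)) = (-25 + U)/(3 - 6*U))
171644 + H(24²) = 171644 + (25 - 1*24²)/(3*(-1 + 2*24²)) = 171644 + (25 - 1*576)/(3*(-1 + 2*576)) = 171644 + (25 - 576)/(3*(-1 + 1152)) = 171644 + (⅓)*(-551)/1151 = 171644 + (⅓)*(1/1151)*(-551) = 171644 - 551/3453 = 592686181/3453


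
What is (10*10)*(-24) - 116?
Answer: -2516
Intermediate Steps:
(10*10)*(-24) - 116 = 100*(-24) - 116 = -2400 - 116 = -2516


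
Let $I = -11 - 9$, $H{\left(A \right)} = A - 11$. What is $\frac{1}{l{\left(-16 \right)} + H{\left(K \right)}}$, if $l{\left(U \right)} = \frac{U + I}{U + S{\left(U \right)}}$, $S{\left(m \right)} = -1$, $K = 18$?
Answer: $\frac{17}{155} \approx 0.10968$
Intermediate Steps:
$H{\left(A \right)} = -11 + A$ ($H{\left(A \right)} = A - 11 = -11 + A$)
$I = -20$
$l{\left(U \right)} = \frac{-20 + U}{-1 + U}$ ($l{\left(U \right)} = \frac{U - 20}{U - 1} = \frac{-20 + U}{-1 + U}$)
$\frac{1}{l{\left(-16 \right)} + H{\left(K \right)}} = \frac{1}{\frac{-20 - 16}{-1 - 16} + \left(-11 + 18\right)} = \frac{1}{\frac{1}{-17} \left(-36\right) + 7} = \frac{1}{\left(- \frac{1}{17}\right) \left(-36\right) + 7} = \frac{1}{\frac{36}{17} + 7} = \frac{1}{\frac{155}{17}} = \frac{17}{155}$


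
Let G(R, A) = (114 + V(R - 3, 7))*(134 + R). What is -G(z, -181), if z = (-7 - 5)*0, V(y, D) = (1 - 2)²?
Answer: -15410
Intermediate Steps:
V(y, D) = 1 (V(y, D) = (-1)² = 1)
z = 0 (z = -12*0 = 0)
G(R, A) = 15410 + 115*R (G(R, A) = (114 + 1)*(134 + R) = 115*(134 + R) = 15410 + 115*R)
-G(z, -181) = -(15410 + 115*0) = -(15410 + 0) = -1*15410 = -15410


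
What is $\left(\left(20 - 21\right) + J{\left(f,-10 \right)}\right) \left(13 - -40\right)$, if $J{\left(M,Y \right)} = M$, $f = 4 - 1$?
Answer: $106$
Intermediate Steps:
$f = 3$ ($f = 4 - 1 = 3$)
$\left(\left(20 - 21\right) + J{\left(f,-10 \right)}\right) \left(13 - -40\right) = \left(\left(20 - 21\right) + 3\right) \left(13 - -40\right) = \left(\left(20 - 21\right) + 3\right) \left(13 + 40\right) = \left(-1 + 3\right) 53 = 2 \cdot 53 = 106$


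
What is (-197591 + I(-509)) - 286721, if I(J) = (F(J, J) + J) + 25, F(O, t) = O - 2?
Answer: -485307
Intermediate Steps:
F(O, t) = -2 + O
I(J) = 23 + 2*J (I(J) = ((-2 + J) + J) + 25 = (-2 + 2*J) + 25 = 23 + 2*J)
(-197591 + I(-509)) - 286721 = (-197591 + (23 + 2*(-509))) - 286721 = (-197591 + (23 - 1018)) - 286721 = (-197591 - 995) - 286721 = -198586 - 286721 = -485307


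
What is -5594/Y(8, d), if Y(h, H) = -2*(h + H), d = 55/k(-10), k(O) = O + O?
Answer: 11188/21 ≈ 532.76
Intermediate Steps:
k(O) = 2*O
d = -11/4 (d = 55/((2*(-10))) = 55/(-20) = 55*(-1/20) = -11/4 ≈ -2.7500)
Y(h, H) = -2*H - 2*h (Y(h, H) = -2*(H + h) = -2*H - 2*h)
-5594/Y(8, d) = -5594/(-2*(-11/4) - 2*8) = -5594/(11/2 - 16) = -5594/(-21/2) = -5594*(-2/21) = 11188/21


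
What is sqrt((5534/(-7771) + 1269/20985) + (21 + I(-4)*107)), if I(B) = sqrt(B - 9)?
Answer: sqrt(60125427205771960 + 316164448278989675*I*sqrt(13))/54358145 ≈ 14.26 + 13.527*I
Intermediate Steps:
I(B) = sqrt(-9 + B)
sqrt((5534/(-7771) + 1269/20985) + (21 + I(-4)*107)) = sqrt((5534/(-7771) + 1269/20985) + (21 + sqrt(-9 - 4)*107)) = sqrt((5534*(-1/7771) + 1269*(1/20985)) + (21 + sqrt(-13)*107)) = sqrt((-5534/7771 + 423/6995) + (21 + (I*sqrt(13))*107)) = sqrt(-35423197/54358145 + (21 + 107*I*sqrt(13))) = sqrt(1106097848/54358145 + 107*I*sqrt(13))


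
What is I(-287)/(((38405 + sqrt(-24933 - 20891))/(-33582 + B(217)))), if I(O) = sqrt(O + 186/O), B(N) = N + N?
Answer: -33148*sqrt(23693285)/(-11022235*I + 4592*sqrt(179)) ≈ -0.081592 - 14.638*I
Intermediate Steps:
B(N) = 2*N
I(-287)/(((38405 + sqrt(-24933 - 20891))/(-33582 + B(217)))) = sqrt(-287 + 186/(-287))/(((38405 + sqrt(-24933 - 20891))/(-33582 + 2*217))) = sqrt(-287 + 186*(-1/287))/(((38405 + sqrt(-45824))/(-33582 + 434))) = sqrt(-287 - 186/287)/(((38405 + 16*I*sqrt(179))/(-33148))) = sqrt(-82555/287)/(((38405 + 16*I*sqrt(179))*(-1/33148))) = (I*sqrt(23693285)/287)/(-38405/33148 - 4*I*sqrt(179)/8287) = I*sqrt(23693285)/(287*(-38405/33148 - 4*I*sqrt(179)/8287))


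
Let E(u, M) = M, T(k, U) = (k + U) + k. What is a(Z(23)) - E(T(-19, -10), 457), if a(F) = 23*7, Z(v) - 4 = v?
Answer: -296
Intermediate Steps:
T(k, U) = U + 2*k (T(k, U) = (U + k) + k = U + 2*k)
Z(v) = 4 + v
a(F) = 161
a(Z(23)) - E(T(-19, -10), 457) = 161 - 1*457 = 161 - 457 = -296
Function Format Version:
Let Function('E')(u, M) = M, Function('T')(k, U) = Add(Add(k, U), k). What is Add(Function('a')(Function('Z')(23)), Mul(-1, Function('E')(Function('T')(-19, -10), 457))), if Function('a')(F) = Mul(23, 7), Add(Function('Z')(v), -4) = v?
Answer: -296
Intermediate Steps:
Function('T')(k, U) = Add(U, Mul(2, k)) (Function('T')(k, U) = Add(Add(U, k), k) = Add(U, Mul(2, k)))
Function('Z')(v) = Add(4, v)
Function('a')(F) = 161
Add(Function('a')(Function('Z')(23)), Mul(-1, Function('E')(Function('T')(-19, -10), 457))) = Add(161, Mul(-1, 457)) = Add(161, -457) = -296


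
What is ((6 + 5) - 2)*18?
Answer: 162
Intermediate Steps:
((6 + 5) - 2)*18 = (11 - 2)*18 = 9*18 = 162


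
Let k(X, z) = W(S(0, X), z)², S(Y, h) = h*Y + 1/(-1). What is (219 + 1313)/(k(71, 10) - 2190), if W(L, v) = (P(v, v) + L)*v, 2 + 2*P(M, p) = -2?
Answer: -766/645 ≈ -1.1876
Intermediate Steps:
P(M, p) = -2 (P(M, p) = -1 + (½)*(-2) = -1 - 1 = -2)
S(Y, h) = -1 + Y*h (S(Y, h) = Y*h - 1 = -1 + Y*h)
W(L, v) = v*(-2 + L) (W(L, v) = (-2 + L)*v = v*(-2 + L))
k(X, z) = 9*z² (k(X, z) = (z*(-2 + (-1 + 0*X)))² = (z*(-2 + (-1 + 0)))² = (z*(-2 - 1))² = (z*(-3))² = (-3*z)² = 9*z²)
(219 + 1313)/(k(71, 10) - 2190) = (219 + 1313)/(9*10² - 2190) = 1532/(9*100 - 2190) = 1532/(900 - 2190) = 1532/(-1290) = 1532*(-1/1290) = -766/645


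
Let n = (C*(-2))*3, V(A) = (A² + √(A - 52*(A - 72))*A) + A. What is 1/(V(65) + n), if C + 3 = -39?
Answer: 1514/6272413 - 65*√429/18817239 ≈ 0.00016983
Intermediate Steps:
C = -42 (C = -3 - 39 = -42)
V(A) = A + A² + A*√(3744 - 51*A) (V(A) = (A² + √(A - 52*(-72 + A))*A) + A = (A² + √(A + (3744 - 52*A))*A) + A = (A² + √(3744 - 51*A)*A) + A = (A² + A*√(3744 - 51*A)) + A = A + A² + A*√(3744 - 51*A))
n = 252 (n = -42*(-2)*3 = 84*3 = 252)
1/(V(65) + n) = 1/(65*(1 + 65 + √(3744 - 51*65)) + 252) = 1/(65*(1 + 65 + √(3744 - 3315)) + 252) = 1/(65*(1 + 65 + √429) + 252) = 1/(65*(66 + √429) + 252) = 1/((4290 + 65*√429) + 252) = 1/(4542 + 65*√429)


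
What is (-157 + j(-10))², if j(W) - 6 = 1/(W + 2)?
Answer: 1461681/64 ≈ 22839.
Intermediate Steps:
j(W) = 6 + 1/(2 + W) (j(W) = 6 + 1/(W + 2) = 6 + 1/(2 + W))
(-157 + j(-10))² = (-157 + (13 + 6*(-10))/(2 - 10))² = (-157 + (13 - 60)/(-8))² = (-157 - ⅛*(-47))² = (-157 + 47/8)² = (-1209/8)² = 1461681/64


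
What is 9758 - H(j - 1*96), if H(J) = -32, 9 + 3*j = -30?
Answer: 9790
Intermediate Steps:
j = -13 (j = -3 + (1/3)*(-30) = -3 - 10 = -13)
9758 - H(j - 1*96) = 9758 - 1*(-32) = 9758 + 32 = 9790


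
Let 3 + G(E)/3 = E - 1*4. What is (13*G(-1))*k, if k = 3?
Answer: -936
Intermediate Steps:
G(E) = -21 + 3*E (G(E) = -9 + 3*(E - 1*4) = -9 + 3*(E - 4) = -9 + 3*(-4 + E) = -9 + (-12 + 3*E) = -21 + 3*E)
(13*G(-1))*k = (13*(-21 + 3*(-1)))*3 = (13*(-21 - 3))*3 = (13*(-24))*3 = -312*3 = -936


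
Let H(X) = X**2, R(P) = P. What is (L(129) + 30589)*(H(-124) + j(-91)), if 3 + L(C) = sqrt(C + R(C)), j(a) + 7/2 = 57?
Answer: 471926687 + 30859*sqrt(258)/2 ≈ 4.7217e+8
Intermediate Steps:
j(a) = 107/2 (j(a) = -7/2 + 57 = 107/2)
L(C) = -3 + sqrt(2)*sqrt(C) (L(C) = -3 + sqrt(C + C) = -3 + sqrt(2*C) = -3 + sqrt(2)*sqrt(C))
(L(129) + 30589)*(H(-124) + j(-91)) = ((-3 + sqrt(2)*sqrt(129)) + 30589)*((-124)**2 + 107/2) = ((-3 + sqrt(258)) + 30589)*(15376 + 107/2) = (30586 + sqrt(258))*(30859/2) = 471926687 + 30859*sqrt(258)/2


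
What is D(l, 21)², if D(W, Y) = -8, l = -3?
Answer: 64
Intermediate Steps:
D(l, 21)² = (-8)² = 64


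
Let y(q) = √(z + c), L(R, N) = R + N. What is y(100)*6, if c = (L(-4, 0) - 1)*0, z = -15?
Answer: 6*I*√15 ≈ 23.238*I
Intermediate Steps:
L(R, N) = N + R
c = 0 (c = ((0 - 4) - 1)*0 = (-4 - 1)*0 = -5*0 = 0)
y(q) = I*√15 (y(q) = √(-15 + 0) = √(-15) = I*√15)
y(100)*6 = (I*√15)*6 = 6*I*√15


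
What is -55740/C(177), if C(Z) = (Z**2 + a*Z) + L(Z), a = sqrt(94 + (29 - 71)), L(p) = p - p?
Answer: -55740/31277 + 37160*sqrt(13)/1845343 ≈ -1.7095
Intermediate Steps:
L(p) = 0
a = 2*sqrt(13) (a = sqrt(94 - 42) = sqrt(52) = 2*sqrt(13) ≈ 7.2111)
C(Z) = Z**2 + 2*Z*sqrt(13) (C(Z) = (Z**2 + (2*sqrt(13))*Z) + 0 = (Z**2 + 2*Z*sqrt(13)) + 0 = Z**2 + 2*Z*sqrt(13))
-55740/C(177) = -55740*1/(177*(177 + 2*sqrt(13))) = -55740/(31329 + 354*sqrt(13))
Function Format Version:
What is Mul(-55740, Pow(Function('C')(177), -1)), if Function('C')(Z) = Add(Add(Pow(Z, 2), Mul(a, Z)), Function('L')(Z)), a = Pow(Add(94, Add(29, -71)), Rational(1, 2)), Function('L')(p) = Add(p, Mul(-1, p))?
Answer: Add(Rational(-55740, 31277), Mul(Rational(37160, 1845343), Pow(13, Rational(1, 2)))) ≈ -1.7095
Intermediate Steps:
Function('L')(p) = 0
a = Mul(2, Pow(13, Rational(1, 2))) (a = Pow(Add(94, -42), Rational(1, 2)) = Pow(52, Rational(1, 2)) = Mul(2, Pow(13, Rational(1, 2))) ≈ 7.2111)
Function('C')(Z) = Add(Pow(Z, 2), Mul(2, Z, Pow(13, Rational(1, 2)))) (Function('C')(Z) = Add(Add(Pow(Z, 2), Mul(Mul(2, Pow(13, Rational(1, 2))), Z)), 0) = Add(Add(Pow(Z, 2), Mul(2, Z, Pow(13, Rational(1, 2)))), 0) = Add(Pow(Z, 2), Mul(2, Z, Pow(13, Rational(1, 2)))))
Mul(-55740, Pow(Function('C')(177), -1)) = Mul(-55740, Pow(Mul(177, Add(177, Mul(2, Pow(13, Rational(1, 2))))), -1)) = Mul(-55740, Pow(Add(31329, Mul(354, Pow(13, Rational(1, 2)))), -1))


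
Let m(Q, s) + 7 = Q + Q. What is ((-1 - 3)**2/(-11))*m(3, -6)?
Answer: 16/11 ≈ 1.4545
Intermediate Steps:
m(Q, s) = -7 + 2*Q (m(Q, s) = -7 + (Q + Q) = -7 + 2*Q)
((-1 - 3)**2/(-11))*m(3, -6) = ((-1 - 3)**2/(-11))*(-7 + 2*3) = (-1/11*(-4)**2)*(-7 + 6) = -1/11*16*(-1) = -16/11*(-1) = 16/11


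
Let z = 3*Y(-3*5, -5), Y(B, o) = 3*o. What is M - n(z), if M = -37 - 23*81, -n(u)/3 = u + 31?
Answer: -1942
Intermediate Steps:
z = -45 (z = 3*(3*(-5)) = 3*(-15) = -45)
n(u) = -93 - 3*u (n(u) = -3*(u + 31) = -3*(31 + u) = -93 - 3*u)
M = -1900 (M = -37 - 1863 = -1900)
M - n(z) = -1900 - (-93 - 3*(-45)) = -1900 - (-93 + 135) = -1900 - 1*42 = -1900 - 42 = -1942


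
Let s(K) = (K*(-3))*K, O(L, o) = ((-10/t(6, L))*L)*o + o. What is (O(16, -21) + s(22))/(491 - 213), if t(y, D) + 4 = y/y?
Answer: -2593/278 ≈ -9.3273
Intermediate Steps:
t(y, D) = -3 (t(y, D) = -4 + y/y = -4 + 1 = -3)
O(L, o) = o + 10*L*o/3 (O(L, o) = ((-10/(-3))*L)*o + o = ((-10*(-⅓))*L)*o + o = (10*L/3)*o + o = 10*L*o/3 + o = o + 10*L*o/3)
s(K) = -3*K² (s(K) = (-3*K)*K = -3*K²)
(O(16, -21) + s(22))/(491 - 213) = ((⅓)*(-21)*(3 + 10*16) - 3*22²)/(491 - 213) = ((⅓)*(-21)*(3 + 160) - 3*484)/278 = ((⅓)*(-21)*163 - 1452)*(1/278) = (-1141 - 1452)*(1/278) = -2593*1/278 = -2593/278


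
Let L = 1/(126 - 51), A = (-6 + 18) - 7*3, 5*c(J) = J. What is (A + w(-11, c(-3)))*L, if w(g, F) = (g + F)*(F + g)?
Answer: 3139/1875 ≈ 1.6741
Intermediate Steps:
c(J) = J/5
w(g, F) = (F + g)² (w(g, F) = (F + g)*(F + g) = (F + g)²)
A = -9 (A = 12 - 21 = -9)
L = 1/75 ≈ 0.013333
(A + w(-11, c(-3)))*L = (-9 + ((⅕)*(-3) - 11)²)*(1/75) = (-9 + (-⅗ - 11)²)*(1/75) = (-9 + (-58/5)²)*(1/75) = (-9 + 3364/25)*(1/75) = (3139/25)*(1/75) = 3139/1875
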